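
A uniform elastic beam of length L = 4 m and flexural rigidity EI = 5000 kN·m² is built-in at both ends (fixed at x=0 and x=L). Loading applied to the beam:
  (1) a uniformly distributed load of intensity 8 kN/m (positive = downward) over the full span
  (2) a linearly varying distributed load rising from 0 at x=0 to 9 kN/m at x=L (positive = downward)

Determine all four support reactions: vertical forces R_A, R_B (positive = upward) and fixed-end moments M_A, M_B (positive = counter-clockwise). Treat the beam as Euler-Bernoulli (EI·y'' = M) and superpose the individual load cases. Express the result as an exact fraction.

Load 1 — uniform load w=8 kN/m over full span:
  R_A = wL/2 = 8·4/2 = 16 kN
  M_A = wL²/12 = 8·4²/12 = 32/3 kN·m
  R_B = wL/2 = 8·4/2 = 16 kN
  M_B = -wL²/12 = -8·4²/12 = -32/3 kN·m
Load 2 — triangular load w₀=9 kN/m (0→w₀ over full span):
  R_A = 3w₀L/20 = 3·9·4/20 = 27/5 kN
  M_A = w₀L²/30 = 9·4²/30 = 24/5 kN·m
  R_B = 7w₀L/20 = 7·9·4/20 = 63/5 kN
  M_B = -w₀L²/20 = -9·4²/20 = -36/5 kN·m
Superposition: R_A = 107/5 kN, M_A = 232/15 kN·m, R_B = 143/5 kN, M_B = -268/15 kN·m

R_A = 107/5 kN, M_A = 232/15 kN·m, R_B = 143/5 kN, M_B = -268/15 kN·m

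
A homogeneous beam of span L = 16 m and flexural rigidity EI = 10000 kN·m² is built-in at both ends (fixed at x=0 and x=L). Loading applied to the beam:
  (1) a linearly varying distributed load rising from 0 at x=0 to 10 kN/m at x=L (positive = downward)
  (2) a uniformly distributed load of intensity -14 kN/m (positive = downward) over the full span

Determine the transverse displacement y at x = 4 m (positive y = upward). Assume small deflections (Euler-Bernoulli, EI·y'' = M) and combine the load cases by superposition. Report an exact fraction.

y(4) = 57/625 m

Load 1 — triangular load w₀=10 kN/m (0→w₀ over full span):
  y_1 = -w₀x²(L-x)²(x+2L)/(120LEI) = -10·4²·(16-4)²·(4+2·16)/(120·16·10000) = -27/625 m
Load 2 — uniform load w=-14 kN/m over full span:
  y_2 = -wx²(L-x)²/(24EI) = -(-14)·4²·(16-4)²/(24·10000) = 84/625 m
Superposition: y = Σ y_i = 57/625 m ≈ 0.091200 m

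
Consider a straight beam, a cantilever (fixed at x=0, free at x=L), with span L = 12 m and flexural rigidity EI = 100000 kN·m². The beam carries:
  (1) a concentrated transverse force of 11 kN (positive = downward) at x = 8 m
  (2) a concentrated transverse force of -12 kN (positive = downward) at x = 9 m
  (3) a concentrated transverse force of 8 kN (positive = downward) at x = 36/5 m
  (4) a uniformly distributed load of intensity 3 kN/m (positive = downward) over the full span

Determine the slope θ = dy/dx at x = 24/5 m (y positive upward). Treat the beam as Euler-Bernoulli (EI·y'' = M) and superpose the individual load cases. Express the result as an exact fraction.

Load 1 — point force P=11 kN at a=8 m (b=L-a=4):
  θ_1 = -Px(2a-x)/(2EI)  [x≤a] = -11·(24/5)·(2·8-(24/5))/(2·100000) = -231/78125 rad
Load 2 — point force P=-12 kN at a=9 m (b=L-a=3):
  θ_2 = -Px(2a-x)/(2EI)  [x≤a] = -(-12)·(24/5)·(2·9-(24/5))/(2·100000) = 297/78125 rad
Load 3 — point force P=8 kN at a=36/5 m (b=L-a=24/5):
  θ_3 = -Px(2a-x)/(2EI)  [x≤a] = -8·(24/5)·(2·(36/5)-(24/5))/(2·100000) = -144/78125 rad
Load 4 — uniform load w=3 kN/m over full span:
  θ_4 = -wx(x²-3Lx+3L²)/(6EI) = -3·(24/5)·((24/5)²-3·12·(24/5)+3·12²)/(6·100000) = -2646/390625 rad
Superposition: θ = Σ θ_i = -3036/390625 rad ≈ -0.007772 rad

θ(24/5) = -3036/390625 rad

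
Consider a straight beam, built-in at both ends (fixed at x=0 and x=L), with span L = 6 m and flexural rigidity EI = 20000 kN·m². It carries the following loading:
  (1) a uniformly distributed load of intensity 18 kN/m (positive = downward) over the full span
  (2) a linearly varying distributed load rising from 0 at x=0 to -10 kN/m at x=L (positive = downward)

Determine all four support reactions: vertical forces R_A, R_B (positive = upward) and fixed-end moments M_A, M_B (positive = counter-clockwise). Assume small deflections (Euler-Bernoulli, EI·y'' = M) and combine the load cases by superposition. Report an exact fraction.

R_A = 45 kN, M_A = 42 kN·m, R_B = 33 kN, M_B = -36 kN·m

Load 1 — uniform load w=18 kN/m over full span:
  R_A = wL/2 = 18·6/2 = 54 kN
  M_A = wL²/12 = 18·6²/12 = 54 kN·m
  R_B = wL/2 = 18·6/2 = 54 kN
  M_B = -wL²/12 = -18·6²/12 = -54 kN·m
Load 2 — triangular load w₀=-10 kN/m (0→w₀ over full span):
  R_A = 3w₀L/20 = 3·(-10)·6/20 = -9 kN
  M_A = w₀L²/30 = (-10)·6²/30 = -12 kN·m
  R_B = 7w₀L/20 = 7·(-10)·6/20 = -21 kN
  M_B = -w₀L²/20 = -(-10)·6²/20 = 18 kN·m
Superposition: R_A = 45 kN, M_A = 42 kN·m, R_B = 33 kN, M_B = -36 kN·m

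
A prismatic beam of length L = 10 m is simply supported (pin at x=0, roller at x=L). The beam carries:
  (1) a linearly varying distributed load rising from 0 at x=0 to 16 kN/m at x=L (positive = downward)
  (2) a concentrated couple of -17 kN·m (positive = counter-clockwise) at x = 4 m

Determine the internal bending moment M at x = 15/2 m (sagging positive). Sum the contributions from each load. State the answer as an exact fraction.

Load 1 — triangular load w₀=16 kN/m (0→w₀ over full span):
  M_1 = w₀Lx/6 - w₀x³/(6L) = 16·10·(15/2)/6 - 16·(15/2)³/(6·10) = 175/2 kN·m
Load 2 — applied couple M₀=-17 kN·m at a=4 m (b=L-a=6):
  M_2 = M₀x/L - M₀  [x>a] = (-17)·(15/2)/10 - (-17) = 17/4 kN·m
Superposition: M = Σ M_i = 367/4 kN·m ≈ 91.750000 kN·m

M(15/2) = 367/4 kN·m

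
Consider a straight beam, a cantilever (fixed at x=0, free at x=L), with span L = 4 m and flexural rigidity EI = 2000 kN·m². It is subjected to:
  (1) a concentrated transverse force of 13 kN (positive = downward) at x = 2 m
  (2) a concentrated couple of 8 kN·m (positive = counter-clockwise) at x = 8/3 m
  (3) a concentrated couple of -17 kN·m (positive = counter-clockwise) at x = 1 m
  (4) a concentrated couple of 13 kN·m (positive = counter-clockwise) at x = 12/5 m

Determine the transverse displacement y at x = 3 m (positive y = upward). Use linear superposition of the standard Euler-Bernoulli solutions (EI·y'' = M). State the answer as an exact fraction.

y(3) = -5153/900000 m

Load 1 — point force P=13 kN at a=2 m (b=L-a=2):
  y_1 = -Pa²(3x-a)/(6EI)  [x>a] = -13·2²·(3·3-2)/(6·2000) = -91/3000 m
Load 2 — applied couple M₀=8 kN·m at a=8/3 m (b=L-a=4/3):
  y_2 = M₀a(2x-a)/(2EI)  [x>a] = 8·(8/3)·(2·3-(8/3))/(2·2000) = 4/225 m
Load 3 — applied couple M₀=-17 kN·m at a=1 m (b=L-a=3):
  y_3 = M₀a(2x-a)/(2EI)  [x>a] = (-17)·1·(2·3-1)/(2·2000) = -17/800 m
Load 4 — applied couple M₀=13 kN·m at a=12/5 m (b=L-a=8/5):
  y_4 = M₀a(2x-a)/(2EI)  [x>a] = 13·(12/5)·(2·3-(12/5))/(2·2000) = 351/12500 m
Superposition: y = Σ y_i = -5153/900000 m ≈ -0.005726 m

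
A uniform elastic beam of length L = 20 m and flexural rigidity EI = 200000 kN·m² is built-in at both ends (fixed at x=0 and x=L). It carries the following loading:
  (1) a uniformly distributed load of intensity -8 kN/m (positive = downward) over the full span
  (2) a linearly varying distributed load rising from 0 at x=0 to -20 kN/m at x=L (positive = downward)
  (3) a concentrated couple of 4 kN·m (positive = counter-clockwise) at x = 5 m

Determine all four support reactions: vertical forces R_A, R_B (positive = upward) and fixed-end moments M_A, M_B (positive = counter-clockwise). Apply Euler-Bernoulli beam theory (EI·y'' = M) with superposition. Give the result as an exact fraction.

Load 1 — uniform load w=-8 kN/m over full span:
  R_A = wL/2 = (-8)·20/2 = -80 kN
  M_A = wL²/12 = (-8)·20²/12 = -800/3 kN·m
  R_B = wL/2 = (-8)·20/2 = -80 kN
  M_B = -wL²/12 = -(-8)·20²/12 = 800/3 kN·m
Load 2 — triangular load w₀=-20 kN/m (0→w₀ over full span):
  R_A = 3w₀L/20 = 3·(-20)·20/20 = -60 kN
  M_A = w₀L²/30 = (-20)·20²/30 = -800/3 kN·m
  R_B = 7w₀L/20 = 7·(-20)·20/20 = -140 kN
  M_B = -w₀L²/20 = -(-20)·20²/20 = 400 kN·m
Load 3 — applied couple M₀=4 kN·m at a=5 m (b=L-a=15):
  R_A = 6M₀ab/L³ = 6·4·5·15/20³ = 9/40 kN
  M_A = M₀b(2a-b)/L² = 4·15·(2·5-15)/20² = -3/4 kN·m
  R_B = -6M₀ab/L³ = -6·4·5·15/20³ = -9/40 kN
  M_B = M₀a(2b-a)/L² = 4·5·(2·15-5)/20² = 5/4 kN·m
Superposition: R_A = -5591/40 kN, M_A = -6409/12 kN·m, R_B = -8809/40 kN, M_B = 8015/12 kN·m

R_A = -5591/40 kN, M_A = -6409/12 kN·m, R_B = -8809/40 kN, M_B = 8015/12 kN·m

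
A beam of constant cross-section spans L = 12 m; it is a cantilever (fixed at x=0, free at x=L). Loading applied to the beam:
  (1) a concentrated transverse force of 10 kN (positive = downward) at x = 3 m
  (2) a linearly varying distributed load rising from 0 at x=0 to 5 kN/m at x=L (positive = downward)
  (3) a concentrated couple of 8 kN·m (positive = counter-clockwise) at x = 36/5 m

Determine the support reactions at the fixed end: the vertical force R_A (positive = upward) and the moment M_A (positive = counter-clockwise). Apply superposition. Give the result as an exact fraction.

R_A = 40 kN, M_A = 262 kN·m

Load 1 — point force P=10 kN at a=3 m (b=L-a=9):
  R_A = P = 10 kN
  M_A = Pa = 10·3 = 30 kN·m
Load 2 — triangular load w₀=5 kN/m (0→w₀ over full span):
  R_A = w₀L/2 = 5·12/2 = 30 kN
  M_A = w₀L²/3 = 5·12²/3 = 240 kN·m
Load 3 — applied couple M₀=8 kN·m at a=36/5 m (b=L-a=24/5):
  R_A = 0 kN
  M_A = -M₀ = -8 kN·m
Superposition: R_A = 40 kN, M_A = 262 kN·m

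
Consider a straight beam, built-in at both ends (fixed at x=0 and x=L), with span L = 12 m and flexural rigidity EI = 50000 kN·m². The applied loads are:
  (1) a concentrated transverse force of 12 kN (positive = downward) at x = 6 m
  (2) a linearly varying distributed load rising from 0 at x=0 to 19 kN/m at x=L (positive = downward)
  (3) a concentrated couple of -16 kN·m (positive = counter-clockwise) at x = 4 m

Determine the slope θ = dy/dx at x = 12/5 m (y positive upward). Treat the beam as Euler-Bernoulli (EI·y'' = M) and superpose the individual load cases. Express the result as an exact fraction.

θ(12/5) = -12001/3906250 rad

Load 1 — point force P=12 kN at a=6 m (b=L-a=6):
  θ_1 = -Pb²x(2aL-(3a+b)x)/(2L³EI)  [x≤a] = -12·6²·(12/5)·(2·6·12-(3·6+6)·(12/5))/(2·12³·50000) = -81/156250 rad
Load 2 — triangular load w₀=19 kN/m (0→w₀ over full span):
  θ_2 = -w₀(2x(L-x)(L-2x)(x+2L)+x²(L-x)²)/(120LEI) = -19·(2·(12/5)·(12-(12/5))·(12-2·(12/5))·((12/5)+2·12)+(12/5)²·(12-(12/5))²)/(120·12·50000) = -4788/1953125 rad
Load 3 — applied couple M₀=-16 kN·m at a=4 m (b=L-a=8):
  θ_3 = (R_Ax²/2 - M_Ax)/EI  [x≤a] with R_A=-16/9, M_A=0 = ((-16/9)·(12/5)²/2 - 0·(12/5))/50000 = -8/78125 rad
Superposition: θ = Σ θ_i = -12001/3906250 rad ≈ -0.003072 rad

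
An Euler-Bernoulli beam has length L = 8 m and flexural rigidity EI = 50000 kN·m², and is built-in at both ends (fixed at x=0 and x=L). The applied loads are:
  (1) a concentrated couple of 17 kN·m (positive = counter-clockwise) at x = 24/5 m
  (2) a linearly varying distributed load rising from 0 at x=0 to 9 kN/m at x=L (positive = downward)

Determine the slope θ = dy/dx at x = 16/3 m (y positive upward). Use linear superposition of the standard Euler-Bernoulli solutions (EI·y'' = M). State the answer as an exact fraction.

θ(16/3) = 1579/4218750 rad

Load 1 — applied couple M₀=17 kN·m at a=24/5 m (b=L-a=16/5):
  θ_1 = (R_Ax²/2 - M_Ax - M₀(x-a))/EI  [x>a] with R_A=153/50, M_A=136/25 = ((153/50)·(16/3)²/2 - (136/25)·(16/3) - 17·((16/3)-(24/5)))/50000 = 17/156250 rad
Load 2 — triangular load w₀=9 kN/m (0→w₀ over full span):
  θ_2 = -w₀(2x(L-x)(L-2x)(x+2L)+x²(L-x)²)/(120LEI) = -9·(2·(16/3)·(8-(16/3))·(8-2·(16/3))·((16/3)+2·8)+(16/3)²·(8-(16/3))²)/(120·8·50000) = 112/421875 rad
Superposition: θ = Σ θ_i = 1579/4218750 rad ≈ 0.000374 rad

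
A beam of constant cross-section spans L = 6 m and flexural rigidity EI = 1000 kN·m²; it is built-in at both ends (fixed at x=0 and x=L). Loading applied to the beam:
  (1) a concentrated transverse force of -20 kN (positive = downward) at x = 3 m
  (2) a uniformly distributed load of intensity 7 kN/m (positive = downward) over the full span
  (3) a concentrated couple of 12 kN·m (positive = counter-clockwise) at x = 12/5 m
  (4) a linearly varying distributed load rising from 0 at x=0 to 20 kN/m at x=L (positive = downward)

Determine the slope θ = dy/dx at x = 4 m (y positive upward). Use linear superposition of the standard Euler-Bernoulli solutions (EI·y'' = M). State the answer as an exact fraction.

Load 1 — point force P=-20 kN at a=3 m (b=L-a=3):
  θ_1 = Pa²(L-x)(2bL-(3b+a)(L-x))/(2L³EI)  [x>a] = (-20)·3²·(6-4)·(2·3·6-(3·3+3)·(6-4))/(2·6³·1000) = -1/100 rad
Load 2 — uniform load w=7 kN/m over full span:
  θ_2 = -wx(L-x)(L-2x)/(12EI) = -7·4·(6-4)·(6-2·4)/(12·1000) = 7/750 rad
Load 3 — applied couple M₀=12 kN·m at a=12/5 m (b=L-a=18/5):
  θ_3 = (R_Ax²/2 - M_Ax - M₀(x-a))/EI  [x>a] with R_A=72/25, M_A=36/25 = ((72/25)·4²/2 - (36/25)·4 - 12·(4-(12/5)))/1000 = -6/3125 rad
Load 4 — triangular load w₀=20 kN/m (0→w₀ over full span):
  θ_4 = -w₀(2x(L-x)(L-2x)(x+2L)+x²(L-x)²)/(120LEI) = -20·(2·4·(6-4)·(6-2·4)·(4+2·6)+4²·(6-4)²)/(120·6·1000) = 14/1125 rad
Superposition: θ = Σ θ_i = 1109/112500 rad ≈ 0.009858 rad

θ(4) = 1109/112500 rad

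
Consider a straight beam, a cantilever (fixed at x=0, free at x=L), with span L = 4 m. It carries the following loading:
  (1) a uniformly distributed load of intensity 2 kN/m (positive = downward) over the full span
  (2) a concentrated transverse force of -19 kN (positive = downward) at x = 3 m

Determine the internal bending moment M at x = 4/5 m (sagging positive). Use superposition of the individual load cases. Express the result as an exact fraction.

Load 1 — uniform load w=2 kN/m over full span:
  M_1 = -w(L-x)²/2 = -2·(4-(4/5))²/2 = -256/25 kN·m
Load 2 — point force P=-19 kN at a=3 m (b=L-a=1):
  M_2 = -P(a-x)  [x≤a] = -(-19)·(3-(4/5)) = 209/5 kN·m
Superposition: M = Σ M_i = 789/25 kN·m ≈ 31.560000 kN·m

M(4/5) = 789/25 kN·m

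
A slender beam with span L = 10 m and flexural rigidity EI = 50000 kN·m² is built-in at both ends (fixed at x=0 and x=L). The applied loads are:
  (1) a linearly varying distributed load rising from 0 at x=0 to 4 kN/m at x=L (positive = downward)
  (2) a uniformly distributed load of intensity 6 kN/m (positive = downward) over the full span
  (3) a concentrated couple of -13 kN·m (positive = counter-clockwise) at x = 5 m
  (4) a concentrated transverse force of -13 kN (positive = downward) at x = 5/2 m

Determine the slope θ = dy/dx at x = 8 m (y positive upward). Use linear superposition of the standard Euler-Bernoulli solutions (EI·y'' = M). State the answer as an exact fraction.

θ(8) = 1429/1200000 rad

Load 1 — triangular load w₀=4 kN/m (0→w₀ over full span):
  θ_1 = -w₀(2x(L-x)(L-2x)(x+2L)+x²(L-x)²)/(120LEI) = -4·(2·8·(10-8)·(10-2·8)·(8+2·10)+8²·(10-8)²)/(120·10·50000) = 16/46875 rad
Load 2 — uniform load w=6 kN/m over full span:
  θ_2 = -wx(L-x)(L-2x)/(12EI) = -6·8·(10-8)·(10-2·8)/(12·50000) = 3/3125 rad
Load 3 — applied couple M₀=-13 kN·m at a=5 m (b=L-a=5):
  θ_3 = (R_Ax²/2 - M_Ax - M₀(x-a))/EI  [x>a] with R_A=-39/20, M_A=-13/4 = ((-39/20)·8²/2 - (-13/4)·8 - (-13)·(8-5))/50000 = 13/250000 rad
Load 4 — point force P=-13 kN at a=5/2 m (b=L-a=15/2):
  θ_4 = Pa²(L-x)(2bL-(3b+a)(L-x))/(2L³EI)  [x>a] = (-13)·(5/2)²·(10-8)·(2·(15/2)·10-(3·(15/2)+(5/2))·(10-8))/(2·10³·50000) = -13/80000 rad
Superposition: θ = Σ θ_i = 1429/1200000 rad ≈ 0.001191 rad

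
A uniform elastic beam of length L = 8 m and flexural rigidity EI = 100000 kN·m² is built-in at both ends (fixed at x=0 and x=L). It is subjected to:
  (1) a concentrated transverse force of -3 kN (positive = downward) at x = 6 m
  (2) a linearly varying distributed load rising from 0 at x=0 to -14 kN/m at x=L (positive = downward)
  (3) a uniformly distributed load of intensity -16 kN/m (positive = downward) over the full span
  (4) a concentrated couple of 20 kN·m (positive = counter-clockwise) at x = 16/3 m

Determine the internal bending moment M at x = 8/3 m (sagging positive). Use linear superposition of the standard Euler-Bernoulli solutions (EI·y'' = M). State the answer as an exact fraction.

Load 1 — point force P=-3 kN at a=6 m (b=L-a=2):
  M_1 = Pb²(3a+b)x/L³ - Pab²/L²  [x≤a] = (-3)·2²·(3·6+2)·(8/3)/8³ - (-3)·6·2²/8² = -1/8 kN·m
Load 2 — triangular load w₀=-14 kN/m (0→w₀ over full span):
  M_2 = 3w₀Lx/20 - w₀L²/30 - w₀x³/(6L) = 3·(-14)·8·(8/3)/20 - (-14)·8²/30 - (-14)·(8/3)³/(6·8) = -3808/405 kN·m
Load 3 — uniform load w=-16 kN/m over full span:
  M_3 = wLx/2 - wL²/12 - wx²/2 = (-16)·8·(8/3)/2 - (-16)·8²/12 - (-16)·(8/3)²/2 = -256/9 kN·m
Load 4 — applied couple M₀=20 kN·m at a=16/3 m (b=L-a=8/3):
  M_4 = R_Ax - M_A  [x≤a] with R_A=10/3, M_A=20/3 = (10/3)·(8/3) - (20/3) = 20/9 kN·m
Superposition: M = Σ M_i = -115829/3240 kN·m ≈ -35.749691 kN·m

M(8/3) = -115829/3240 kN·m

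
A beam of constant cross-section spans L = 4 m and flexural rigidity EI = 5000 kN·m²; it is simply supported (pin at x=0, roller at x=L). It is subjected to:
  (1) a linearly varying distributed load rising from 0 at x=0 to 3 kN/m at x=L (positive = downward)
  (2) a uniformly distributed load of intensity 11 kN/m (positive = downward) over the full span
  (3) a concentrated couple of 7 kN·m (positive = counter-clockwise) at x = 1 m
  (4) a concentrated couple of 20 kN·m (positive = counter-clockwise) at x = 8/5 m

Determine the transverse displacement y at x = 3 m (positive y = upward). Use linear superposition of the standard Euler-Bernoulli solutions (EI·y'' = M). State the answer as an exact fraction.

y(3) = -3239/800000 m

Load 1 — triangular load w₀=3 kN/m (0→w₀ over full span):
  y_1 = -w₀x(7L⁴-10L²x²+3x⁴)/(360LEI) = -3·3·(7·4⁴-10·4²·3²+3·3⁴)/(360·4·5000) = -119/160000 m
Load 2 — uniform load w=11 kN/m over full span:
  y_2 = -wx(L³-2Lx²+x³)/(24EI) = -11·3·(4³-2·4·3²+3³)/(24·5000) = -209/40000 m
Load 3 — applied couple M₀=7 kN·m at a=1 m (b=L-a=3):
  y_3 = (M₀x³/(6L)-M₀(x-a)²/2+C₁x)/EI  [x>a] with C₁=M₀(3b²-L²)/(6L)=77/24 = (7·3³/(6·4)-7·(3-1)²/2+(77/24)·3)/5000 = 7/10000 m
Load 4 — applied couple M₀=20 kN·m at a=8/5 m (b=L-a=12/5):
  y_4 = (M₀x³/(6L)-M₀(x-a)²/2+C₁x)/EI  [x>a] with C₁=M₀(3b²-L²)/(6L)=16/15 = (20·3³/(6·4)-20·(3-(8/5))²/2+(16/15)·3)/5000 = 61/50000 m
Superposition: y = Σ y_i = -3239/800000 m ≈ -0.004049 m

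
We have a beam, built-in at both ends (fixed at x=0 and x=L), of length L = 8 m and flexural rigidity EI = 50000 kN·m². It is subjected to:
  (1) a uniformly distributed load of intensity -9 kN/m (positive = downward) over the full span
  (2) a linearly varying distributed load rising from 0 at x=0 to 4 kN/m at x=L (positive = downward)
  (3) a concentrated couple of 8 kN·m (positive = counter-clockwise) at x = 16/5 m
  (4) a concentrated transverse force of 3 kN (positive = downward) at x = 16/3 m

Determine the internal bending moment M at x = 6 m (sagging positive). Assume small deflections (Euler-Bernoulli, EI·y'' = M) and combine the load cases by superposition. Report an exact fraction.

M(6) = -712/225 kN·m

Load 1 — uniform load w=-9 kN/m over full span:
  M_1 = wLx/2 - wL²/12 - wx²/2 = (-9)·8·6/2 - (-9)·8²/12 - (-9)·6²/2 = -6 kN·m
Load 2 — triangular load w₀=4 kN/m (0→w₀ over full span):
  M_2 = 3w₀Lx/20 - w₀L²/30 - w₀x³/(6L) = 3·4·8·6/20 - 4·8²/30 - 4·6³/(6·8) = 34/15 kN·m
Load 3 — applied couple M₀=8 kN·m at a=16/5 m (b=L-a=24/5):
  M_3 = R_Ax - M_A - M₀  [x>a] with R_A=36/25, M_A=24/25 = (36/25)·6 - (24/25) - 8 = -8/25 kN·m
Load 4 — point force P=3 kN at a=16/3 m (b=L-a=8/3):
  M_4 = Pa²(a+3b)(L-x)/L³ - Pa²b/L²  [x>a] = 3·(16/3)²·((16/3)+3·(8/3))·(8-6)/8³ - 3·(16/3)²·(8/3)/8² = 8/9 kN·m
Superposition: M = Σ M_i = -712/225 kN·m ≈ -3.164444 kN·m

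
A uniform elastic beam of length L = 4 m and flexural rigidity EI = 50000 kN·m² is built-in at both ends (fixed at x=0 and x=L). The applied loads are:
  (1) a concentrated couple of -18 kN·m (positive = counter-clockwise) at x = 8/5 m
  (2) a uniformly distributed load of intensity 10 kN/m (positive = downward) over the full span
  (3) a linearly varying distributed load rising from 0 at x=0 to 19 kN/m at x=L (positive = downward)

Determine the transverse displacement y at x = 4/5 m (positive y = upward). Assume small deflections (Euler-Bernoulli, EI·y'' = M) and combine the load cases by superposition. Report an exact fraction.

y(4/5) = -4761/48828125 m

Load 1 — applied couple M₀=-18 kN·m at a=8/5 m (b=L-a=12/5):
  y_1 = (R_Ax³/6 - M_Ax²/2)/EI  [x≤a] with R_A=-162/25, M_A=-54/25 = ((-162/25)·(4/5)³/6 - (-54/25)·(4/5)²/2)/50000 = 27/9765625 m
Load 2 — uniform load w=10 kN/m over full span:
  y_2 = -wx²(L-x)²/(24EI) = -10·(4/5)²·(4-(4/5))²/(24·50000) = -64/1171875 m
Load 3 — triangular load w₀=19 kN/m (0→w₀ over full span):
  y_3 = -w₀x²(L-x)²(x+2L)/(120LEI) = -19·(4/5)²·(4-(4/5))²·((4/5)+2·4)/(120·4·50000) = -6688/146484375 m
Superposition: y = Σ y_i = -4761/48828125 m ≈ -0.000098 m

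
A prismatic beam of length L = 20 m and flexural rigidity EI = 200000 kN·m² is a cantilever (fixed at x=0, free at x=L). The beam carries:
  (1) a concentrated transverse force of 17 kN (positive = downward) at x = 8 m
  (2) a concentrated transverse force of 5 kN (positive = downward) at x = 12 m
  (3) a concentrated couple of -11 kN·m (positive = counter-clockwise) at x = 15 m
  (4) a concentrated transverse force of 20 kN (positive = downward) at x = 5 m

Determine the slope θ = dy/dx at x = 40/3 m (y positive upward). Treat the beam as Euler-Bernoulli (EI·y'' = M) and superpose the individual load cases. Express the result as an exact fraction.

θ(40/3) = -1951/300000 rad

Load 1 — point force P=17 kN at a=8 m (b=L-a=12):
  θ_1 = -Pa²/(2EI)  [x>a] = -17·8²/(2·200000) = -17/6250 rad
Load 2 — point force P=5 kN at a=12 m (b=L-a=8):
  θ_2 = -Pa²/(2EI)  [x>a] = -5·12²/(2·200000) = -9/5000 rad
Load 3 — applied couple M₀=-11 kN·m at a=15 m (b=L-a=5):
  θ_3 = M₀x/EI  [x≤a] = (-11)·(40/3)/200000 = -11/15000 rad
Load 4 — point force P=20 kN at a=5 m (b=L-a=15):
  θ_4 = -Pa²/(2EI)  [x>a] = -20·5²/(2·200000) = -1/800 rad
Superposition: θ = Σ θ_i = -1951/300000 rad ≈ -0.006503 rad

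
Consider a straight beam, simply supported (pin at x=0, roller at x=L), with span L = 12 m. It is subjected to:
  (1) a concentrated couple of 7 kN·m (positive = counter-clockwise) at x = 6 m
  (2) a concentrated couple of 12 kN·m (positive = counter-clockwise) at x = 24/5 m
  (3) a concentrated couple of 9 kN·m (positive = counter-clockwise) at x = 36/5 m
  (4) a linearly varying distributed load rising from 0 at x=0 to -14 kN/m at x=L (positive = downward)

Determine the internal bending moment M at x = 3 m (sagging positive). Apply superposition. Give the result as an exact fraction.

M(3) = -287/4 kN·m

Load 1 — applied couple M₀=7 kN·m at a=6 m (b=L-a=6):
  M_1 = M₀x/L  [x≤a] = 7·3/12 = 7/4 kN·m
Load 2 — applied couple M₀=12 kN·m at a=24/5 m (b=L-a=36/5):
  M_2 = M₀x/L  [x≤a] = 12·3/12 = 3 kN·m
Load 3 — applied couple M₀=9 kN·m at a=36/5 m (b=L-a=24/5):
  M_3 = M₀x/L  [x≤a] = 9·3/12 = 9/4 kN·m
Load 4 — triangular load w₀=-14 kN/m (0→w₀ over full span):
  M_4 = w₀Lx/6 - w₀x³/(6L) = (-14)·12·3/6 - (-14)·3³/(6·12) = -315/4 kN·m
Superposition: M = Σ M_i = -287/4 kN·m ≈ -71.750000 kN·m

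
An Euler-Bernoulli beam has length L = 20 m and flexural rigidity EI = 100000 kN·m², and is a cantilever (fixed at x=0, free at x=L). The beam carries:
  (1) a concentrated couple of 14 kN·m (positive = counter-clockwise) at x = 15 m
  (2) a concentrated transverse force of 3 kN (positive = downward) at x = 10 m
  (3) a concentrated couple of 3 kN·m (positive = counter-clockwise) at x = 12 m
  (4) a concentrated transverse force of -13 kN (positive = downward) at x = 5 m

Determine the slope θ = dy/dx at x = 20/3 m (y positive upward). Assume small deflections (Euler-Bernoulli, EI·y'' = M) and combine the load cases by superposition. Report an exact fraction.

Load 1 — applied couple M₀=14 kN·m at a=15 m (b=L-a=5):
  θ_1 = M₀x/EI  [x≤a] = 14·(20/3)/100000 = 7/7500 rad
Load 2 — point force P=3 kN at a=10 m (b=L-a=10):
  θ_2 = -Px(2a-x)/(2EI)  [x≤a] = -3·(20/3)·(2·10-(20/3))/(2·100000) = -1/750 rad
Load 3 — applied couple M₀=3 kN·m at a=12 m (b=L-a=8):
  θ_3 = M₀x/EI  [x≤a] = 3·(20/3)/100000 = 1/5000 rad
Load 4 — point force P=-13 kN at a=5 m (b=L-a=15):
  θ_4 = -Pa²/(2EI)  [x>a] = -(-13)·5²/(2·100000) = 13/8000 rad
Superposition: θ = Σ θ_i = 57/40000 rad ≈ 0.001425 rad

θ(20/3) = 57/40000 rad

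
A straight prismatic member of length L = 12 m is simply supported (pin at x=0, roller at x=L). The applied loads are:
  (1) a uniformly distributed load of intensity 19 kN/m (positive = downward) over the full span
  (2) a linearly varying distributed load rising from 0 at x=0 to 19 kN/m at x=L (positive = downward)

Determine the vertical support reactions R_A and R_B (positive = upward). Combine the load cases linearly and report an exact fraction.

R_A = 152 kN, R_B = 190 kN

Load 1 — uniform load w=19 kN/m over full span:
  R_A = wL/2 = 19·12/2 = 114 kN
  R_B = wL/2 = 19·12/2 = 114 kN
Load 2 — triangular load w₀=19 kN/m (0→w₀ over full span):
  R_A = w₀L/6 = 19·12/6 = 38 kN
  R_B = w₀L/3 = 19·12/3 = 76 kN
Superposition: R_A = 152 kN, R_B = 190 kN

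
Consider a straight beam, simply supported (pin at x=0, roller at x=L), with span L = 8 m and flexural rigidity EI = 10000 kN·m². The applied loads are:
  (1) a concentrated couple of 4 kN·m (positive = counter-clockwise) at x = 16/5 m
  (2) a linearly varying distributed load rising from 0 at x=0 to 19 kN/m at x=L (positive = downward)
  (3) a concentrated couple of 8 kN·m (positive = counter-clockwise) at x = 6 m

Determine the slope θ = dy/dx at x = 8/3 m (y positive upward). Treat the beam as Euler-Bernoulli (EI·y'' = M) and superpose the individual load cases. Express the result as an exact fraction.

θ(8/3) = -324989/30375000 rad

Load 1 — applied couple M₀=4 kN·m at a=16/5 m (b=L-a=24/5):
  θ_1 = (M₀x²/(2L)+C₁)/EI  [x≤a] with C₁=M₀(3b²-L²)/(6L)=32/75 = (4·(8/3)²/(2·8)+(32/75))/10000 = 31/140625 rad
Load 2 — triangular load w₀=19 kN/m (0→w₀ over full span):
  θ_2 = -w₀(7L⁴-30L²x²+15x⁴)/(360LEI) = -19·(7·8⁴-30·8²·(8/3)²+15·(8/3)⁴)/(360·8·10000) = -7904/759375 rad
Load 3 — applied couple M₀=8 kN·m at a=6 m (b=L-a=2):
  θ_3 = (M₀x²/(2L)+C₁)/EI  [x≤a] with C₁=M₀(3b²-L²)/(6L)=-26/3 = (8·(8/3)²/(2·8)+(-26/3))/10000 = -23/45000 rad
Superposition: θ = Σ θ_i = -324989/30375000 rad ≈ -0.010699 rad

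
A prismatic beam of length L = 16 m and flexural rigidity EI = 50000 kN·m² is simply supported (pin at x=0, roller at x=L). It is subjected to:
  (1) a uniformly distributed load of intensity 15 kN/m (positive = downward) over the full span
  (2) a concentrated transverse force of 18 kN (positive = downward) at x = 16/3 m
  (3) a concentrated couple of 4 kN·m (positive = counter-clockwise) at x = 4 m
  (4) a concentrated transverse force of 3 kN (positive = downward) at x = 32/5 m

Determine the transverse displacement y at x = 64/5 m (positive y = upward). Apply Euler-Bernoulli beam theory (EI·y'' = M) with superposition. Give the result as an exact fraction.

Load 1 — uniform load w=15 kN/m over full span:
  y_1 = -wx(L³-2Lx²+x³)/(24EI) = -15·(64/5)·(16³-2·16·(64/5)²+(64/5)³)/(24·50000) = -59392/390625 m
Load 2 — point force P=18 kN at a=16/3 m (b=L-a=32/3):
  y_2 = -Pa(L-x)(2Lx-a²-x²)/(6LEI)  [x>a] = -18·(16/3)·(16-(64/5))·(2·16·(64/5)-(16/3)²-(64/5)²)/(6·16·50000) = -48896/3515625 m
Load 3 — applied couple M₀=4 kN·m at a=4 m (b=L-a=12):
  y_3 = (M₀x³/(6L)-M₀(x-a)²/2+C₁x)/EI  [x>a] with C₁=M₀(3b²-L²)/(6L)=22/3 = (4·(64/5)³/(6·16)-4·((64/5)-4)²/2+(22/3)·(64/5))/50000 = 206/390625 m
Load 4 — point force P=3 kN at a=32/5 m (b=L-a=48/5):
  y_4 = -Pa(L-x)(2Lx-a²-x²)/(6LEI)  [x>a] = -3·(32/5)·(16-(64/5))·(2·16·(64/5)-(32/5)²-(64/5)²)/(6·16·50000) = -1024/390625 m
Superposition: y = Σ y_i = -590786/3515625 m ≈ -0.168046 m

y(64/5) = -590786/3515625 m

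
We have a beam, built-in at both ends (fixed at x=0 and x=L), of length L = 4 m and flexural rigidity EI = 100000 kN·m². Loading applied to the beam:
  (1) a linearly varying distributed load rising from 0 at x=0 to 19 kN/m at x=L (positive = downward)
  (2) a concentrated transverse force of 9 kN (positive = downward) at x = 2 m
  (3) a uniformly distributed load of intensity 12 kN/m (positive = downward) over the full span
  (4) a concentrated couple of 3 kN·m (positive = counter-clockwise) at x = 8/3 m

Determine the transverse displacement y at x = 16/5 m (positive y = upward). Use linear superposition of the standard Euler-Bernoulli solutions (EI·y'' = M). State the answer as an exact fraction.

y(16/5) = -85823/1171875000 m

Load 1 — triangular load w₀=19 kN/m (0→w₀ over full span):
  y_1 = -w₀x²(L-x)²(x+2L)/(120LEI) = -19·(16/5)²·(4-(16/5))²·((16/5)+2·4)/(120·4·100000) = -4256/146484375 m
Load 2 — point force P=9 kN at a=2 m (b=L-a=2):
  y_2 = -Pa²(L-x)²(3bL-(3b+a)(L-x))/(6L³EI)  [x>a] = -9·2²·(4-(16/5))²·(3·2·4-(3·2+2)·(4-(16/5)))/(6·4³·100000) = -33/3125000 m
Load 3 — uniform load w=12 kN/m over full span:
  y_3 = -wx²(L-x)²/(24EI) = -12·(16/5)²·(4-(16/5))²/(24·100000) = -64/1953125 m
Load 4 — applied couple M₀=3 kN·m at a=8/3 m (b=L-a=4/3):
  y_4 = (R_Ax³/6 - M_Ax²/2 - M₀(x-a)²/2)/EI  [x>a] with R_A=1, M_A=1 = (1·(16/5)³/6 - 1·(16/5)²/2 - 3·((16/5)-(8/3))²/2)/100000 = -1/1171875 m
Superposition: y = Σ y_i = -85823/1171875000 m ≈ -0.000073 m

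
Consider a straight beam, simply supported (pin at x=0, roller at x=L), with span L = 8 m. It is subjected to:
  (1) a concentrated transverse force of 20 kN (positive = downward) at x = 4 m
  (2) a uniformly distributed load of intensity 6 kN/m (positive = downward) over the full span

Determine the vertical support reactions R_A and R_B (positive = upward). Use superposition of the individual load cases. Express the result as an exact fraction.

R_A = 34 kN, R_B = 34 kN

Load 1 — point force P=20 kN at a=4 m (b=L-a=4):
  R_A = Pb/L = 20·4/8 = 10 kN
  R_B = Pa/L = 20·4/8 = 10 kN
Load 2 — uniform load w=6 kN/m over full span:
  R_A = wL/2 = 6·8/2 = 24 kN
  R_B = wL/2 = 6·8/2 = 24 kN
Superposition: R_A = 34 kN, R_B = 34 kN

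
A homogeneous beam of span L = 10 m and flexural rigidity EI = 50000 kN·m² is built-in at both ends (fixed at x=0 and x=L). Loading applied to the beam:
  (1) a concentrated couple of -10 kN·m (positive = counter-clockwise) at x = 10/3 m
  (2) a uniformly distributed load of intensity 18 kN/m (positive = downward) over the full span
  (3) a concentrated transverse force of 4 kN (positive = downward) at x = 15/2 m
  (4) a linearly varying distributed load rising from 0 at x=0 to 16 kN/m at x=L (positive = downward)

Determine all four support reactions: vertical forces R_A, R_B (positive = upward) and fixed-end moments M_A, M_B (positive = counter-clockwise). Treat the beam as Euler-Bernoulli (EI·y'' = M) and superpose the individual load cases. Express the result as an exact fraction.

Load 1 — applied couple M₀=-10 kN·m at a=10/3 m (b=L-a=20/3):
  R_A = 6M₀ab/L³ = 6·(-10)·(10/3)·(20/3)/10³ = -4/3 kN
  M_A = M₀b(2a-b)/L² = (-10)·(20/3)·(2·(10/3)-(20/3))/10² = 0 kN·m
  R_B = -6M₀ab/L³ = -6·(-10)·(10/3)·(20/3)/10³ = 4/3 kN
  M_B = M₀a(2b-a)/L² = (-10)·(10/3)·(2·(20/3)-(10/3))/10² = -10/3 kN·m
Load 2 — uniform load w=18 kN/m over full span:
  R_A = wL/2 = 18·10/2 = 90 kN
  M_A = wL²/12 = 18·10²/12 = 150 kN·m
  R_B = wL/2 = 18·10/2 = 90 kN
  M_B = -wL²/12 = -18·10²/12 = -150 kN·m
Load 3 — point force P=4 kN at a=15/2 m (b=L-a=5/2):
  R_A = Pb²(3a+b)/L³ = 4·(5/2)²·(3·(15/2)+(5/2))/10³ = 5/8 kN
  M_A = Pab²/L² = 4·(15/2)·(5/2)²/10² = 15/8 kN·m
  R_B = Pa²(a+3b)/L³ = 4·(15/2)²·((15/2)+3·(5/2))/10³ = 27/8 kN
  M_B = -Pa²b/L² = -4·(15/2)²·(5/2)/10² = -45/8 kN·m
Load 4 — triangular load w₀=16 kN/m (0→w₀ over full span):
  R_A = 3w₀L/20 = 3·16·10/20 = 24 kN
  M_A = w₀L²/30 = 16·10²/30 = 160/3 kN·m
  R_B = 7w₀L/20 = 7·16·10/20 = 56 kN
  M_B = -w₀L²/20 = -16·10²/20 = -80 kN·m
Superposition: R_A = 2719/24 kN, M_A = 4925/24 kN·m, R_B = 3617/24 kN, M_B = -5735/24 kN·m

R_A = 2719/24 kN, M_A = 4925/24 kN·m, R_B = 3617/24 kN, M_B = -5735/24 kN·m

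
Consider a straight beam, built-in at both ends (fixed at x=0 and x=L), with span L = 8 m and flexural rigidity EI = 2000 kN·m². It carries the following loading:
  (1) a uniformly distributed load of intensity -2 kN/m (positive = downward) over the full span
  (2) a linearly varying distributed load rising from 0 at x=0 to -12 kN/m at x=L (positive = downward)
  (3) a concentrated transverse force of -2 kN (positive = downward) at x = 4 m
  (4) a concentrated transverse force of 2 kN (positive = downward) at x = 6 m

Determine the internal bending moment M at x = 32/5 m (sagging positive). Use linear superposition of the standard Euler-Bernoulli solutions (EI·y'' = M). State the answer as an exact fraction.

Load 1 — uniform load w=-2 kN/m over full span:
  M_1 = wLx/2 - wL²/12 - wx²/2 = (-2)·8·(32/5)/2 - (-2)·8²/12 - (-2)·(32/5)²/2 = 32/75 kN·m
Load 2 — triangular load w₀=-12 kN/m (0→w₀ over full span):
  M_2 = 3w₀Lx/20 - w₀L²/30 - w₀x³/(6L) = 3·(-12)·8·(32/5)/20 - (-12)·8²/30 - (-12)·(32/5)³/(6·8) = -128/125 kN·m
Load 3 — point force P=-2 kN at a=4 m (b=L-a=4):
  M_3 = Pa²(a+3b)(L-x)/L³ - Pa²b/L²  [x>a] = (-2)·4²·(4+3·4)·(8-(32/5))/8³ - (-2)·4²·4/8² = 2/5 kN·m
Load 4 — point force P=2 kN at a=6 m (b=L-a=2):
  M_4 = Pa²(a+3b)(L-x)/L³ - Pa²b/L²  [x>a] = 2·6²·(6+3·2)·(8-(32/5))/8³ - 2·6²·2/8² = 9/20 kN·m
Superposition: M = Σ M_i = 379/1500 kN·m ≈ 0.252667 kN·m

M(32/5) = 379/1500 kN·m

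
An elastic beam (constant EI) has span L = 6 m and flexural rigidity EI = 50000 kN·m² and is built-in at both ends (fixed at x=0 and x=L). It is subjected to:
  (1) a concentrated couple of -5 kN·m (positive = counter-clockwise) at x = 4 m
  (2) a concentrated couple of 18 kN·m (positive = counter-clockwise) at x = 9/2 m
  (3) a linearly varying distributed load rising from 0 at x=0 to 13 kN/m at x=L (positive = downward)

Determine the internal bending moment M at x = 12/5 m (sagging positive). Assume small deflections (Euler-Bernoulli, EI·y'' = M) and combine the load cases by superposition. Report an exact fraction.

Load 1 — applied couple M₀=-5 kN·m at a=4 m (b=L-a=2):
  M_1 = R_Ax - M_A  [x≤a] with R_A=-10/9, M_A=-5/3 = (-10/9)·(12/5) - (-5/3) = -1 kN·m
Load 2 — applied couple M₀=18 kN·m at a=9/2 m (b=L-a=3/2):
  M_2 = R_Ax - M_A  [x≤a] with R_A=27/8, M_A=45/8 = (27/8)·(12/5) - (45/8) = 99/40 kN·m
Load 3 — triangular load w₀=13 kN/m (0→w₀ over full span):
  M_3 = 3w₀Lx/20 - w₀L²/30 - w₀x³/(6L) = 3·13·6·(12/5)/20 - 13·6²/30 - 13·(12/5)³/(6·6) = 936/125 kN·m
Superposition: M = Σ M_i = 8963/1000 kN·m ≈ 8.963000 kN·m

M(12/5) = 8963/1000 kN·m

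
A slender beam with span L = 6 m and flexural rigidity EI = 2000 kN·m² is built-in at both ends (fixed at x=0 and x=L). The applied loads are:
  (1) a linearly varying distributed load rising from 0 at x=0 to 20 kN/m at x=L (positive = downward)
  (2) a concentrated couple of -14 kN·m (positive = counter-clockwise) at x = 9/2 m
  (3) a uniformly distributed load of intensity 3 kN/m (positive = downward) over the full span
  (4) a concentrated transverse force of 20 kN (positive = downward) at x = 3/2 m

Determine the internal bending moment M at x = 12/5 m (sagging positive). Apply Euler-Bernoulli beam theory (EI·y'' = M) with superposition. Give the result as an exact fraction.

M(12/5) = 959/50 kN·m

Load 1 — triangular load w₀=20 kN/m (0→w₀ over full span):
  M_1 = 3w₀Lx/20 - w₀L²/30 - w₀x³/(6L) = 3·20·6·(12/5)/20 - 20·6²/30 - 20·(12/5)³/(6·6) = 288/25 kN·m
Load 2 — applied couple M₀=-14 kN·m at a=9/2 m (b=L-a=3/2):
  M_2 = R_Ax - M_A  [x≤a] with R_A=-21/8, M_A=-35/8 = (-21/8)·(12/5) - (-35/8) = -77/40 kN·m
Load 3 — uniform load w=3 kN/m over full span:
  M_3 = wLx/2 - wL²/12 - wx²/2 = 3·6·(12/5)/2 - 3·6²/12 - 3·(12/5)²/2 = 99/25 kN·m
Load 4 — point force P=20 kN at a=3/2 m (b=L-a=9/2):
  M_4 = Pa²(a+3b)(L-x)/L³ - Pa²b/L²  [x>a] = 20·(3/2)²·((3/2)+3·(9/2))·(6-(12/5))/6³ - 20·(3/2)²·(9/2)/6² = 45/8 kN·m
Superposition: M = Σ M_i = 959/50 kN·m ≈ 19.180000 kN·m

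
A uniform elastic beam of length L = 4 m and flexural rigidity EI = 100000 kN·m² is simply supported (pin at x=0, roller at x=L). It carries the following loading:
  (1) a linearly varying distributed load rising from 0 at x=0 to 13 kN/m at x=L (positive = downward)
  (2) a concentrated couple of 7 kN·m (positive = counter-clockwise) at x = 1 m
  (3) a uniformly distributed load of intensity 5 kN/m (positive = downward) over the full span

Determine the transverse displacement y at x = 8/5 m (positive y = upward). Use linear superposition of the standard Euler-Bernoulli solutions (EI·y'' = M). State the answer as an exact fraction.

y(8/5) = -2911499/9375000000 m

Load 1 — triangular load w₀=13 kN/m (0→w₀ over full span):
  y_1 = -w₀x(7L⁴-10L²x²+3x⁴)/(360LEI) = -13·(8/5)·(7·4⁴-10·4²·(8/5)²+3·(8/5)⁴)/(360·4·100000) = -29666/146484375 m
Load 2 — applied couple M₀=7 kN·m at a=1 m (b=L-a=3):
  y_2 = (M₀x³/(6L)-M₀(x-a)²/2+C₁x)/EI  [x>a] with C₁=M₀(3b²-L²)/(6L)=77/24 = (7·(8/5)³/(6·4)-7·((8/5)-1)²/2+(77/24)·(8/5))/100000 = 1267/25000000 m
Load 3 — uniform load w=5 kN/m over full span:
  y_3 = -wx(L³-2Lx²+x³)/(24EI) = -5·(8/5)·(4³-2·4·(8/5)²+(8/5)³)/(24·100000) = -62/390625 m
Superposition: y = Σ y_i = -2911499/9375000000 m ≈ -0.000311 m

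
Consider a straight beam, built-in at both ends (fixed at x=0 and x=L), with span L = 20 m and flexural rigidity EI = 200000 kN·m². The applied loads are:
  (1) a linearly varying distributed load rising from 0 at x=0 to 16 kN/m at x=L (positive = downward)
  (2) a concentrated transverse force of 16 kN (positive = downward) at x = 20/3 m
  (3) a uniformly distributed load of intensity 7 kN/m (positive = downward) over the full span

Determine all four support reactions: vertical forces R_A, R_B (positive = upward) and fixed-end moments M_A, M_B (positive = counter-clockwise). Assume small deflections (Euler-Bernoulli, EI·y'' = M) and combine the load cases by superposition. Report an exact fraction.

Load 1 — triangular load w₀=16 kN/m (0→w₀ over full span):
  R_A = 3w₀L/20 = 3·16·20/20 = 48 kN
  M_A = w₀L²/30 = 16·20²/30 = 640/3 kN·m
  R_B = 7w₀L/20 = 7·16·20/20 = 112 kN
  M_B = -w₀L²/20 = -16·20²/20 = -320 kN·m
Load 2 — point force P=16 kN at a=20/3 m (b=L-a=40/3):
  R_A = Pb²(3a+b)/L³ = 16·(40/3)²·(3·(20/3)+(40/3))/20³ = 320/27 kN
  M_A = Pab²/L² = 16·(20/3)·(40/3)²/20² = 1280/27 kN·m
  R_B = Pa²(a+3b)/L³ = 16·(20/3)²·((20/3)+3·(40/3))/20³ = 112/27 kN
  M_B = -Pa²b/L² = -16·(20/3)²·(40/3)/20² = -640/27 kN·m
Load 3 — uniform load w=7 kN/m over full span:
  R_A = wL/2 = 7·20/2 = 70 kN
  M_A = wL²/12 = 7·20²/12 = 700/3 kN·m
  R_B = wL/2 = 7·20/2 = 70 kN
  M_B = -wL²/12 = -7·20²/12 = -700/3 kN·m
Superposition: R_A = 3506/27 kN, M_A = 13340/27 kN·m, R_B = 5026/27 kN, M_B = -15580/27 kN·m

R_A = 3506/27 kN, M_A = 13340/27 kN·m, R_B = 5026/27 kN, M_B = -15580/27 kN·m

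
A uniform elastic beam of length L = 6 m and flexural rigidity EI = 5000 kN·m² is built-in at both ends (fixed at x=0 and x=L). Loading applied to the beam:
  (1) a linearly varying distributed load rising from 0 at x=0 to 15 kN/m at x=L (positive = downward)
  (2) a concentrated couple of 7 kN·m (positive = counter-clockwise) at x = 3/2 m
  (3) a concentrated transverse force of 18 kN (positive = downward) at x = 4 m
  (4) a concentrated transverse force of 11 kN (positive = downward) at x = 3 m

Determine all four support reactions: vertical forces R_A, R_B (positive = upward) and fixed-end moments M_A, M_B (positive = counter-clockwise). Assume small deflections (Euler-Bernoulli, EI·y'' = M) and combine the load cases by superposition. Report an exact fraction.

Load 1 — triangular load w₀=15 kN/m (0→w₀ over full span):
  R_A = 3w₀L/20 = 3·15·6/20 = 27/2 kN
  M_A = w₀L²/30 = 15·6²/30 = 18 kN·m
  R_B = 7w₀L/20 = 7·15·6/20 = 63/2 kN
  M_B = -w₀L²/20 = -15·6²/20 = -27 kN·m
Load 2 — applied couple M₀=7 kN·m at a=3/2 m (b=L-a=9/2):
  R_A = 6M₀ab/L³ = 6·7·(3/2)·(9/2)/6³ = 21/16 kN
  M_A = M₀b(2a-b)/L² = 7·(9/2)·(2·(3/2)-(9/2))/6² = -21/16 kN·m
  R_B = -6M₀ab/L³ = -6·7·(3/2)·(9/2)/6³ = -21/16 kN
  M_B = M₀a(2b-a)/L² = 7·(3/2)·(2·(9/2)-(3/2))/6² = 35/16 kN·m
Load 3 — point force P=18 kN at a=4 m (b=L-a=2):
  R_A = Pb²(3a+b)/L³ = 18·2²·(3·4+2)/6³ = 14/3 kN
  M_A = Pab²/L² = 18·4·2²/6² = 8 kN·m
  R_B = Pa²(a+3b)/L³ = 18·4²·(4+3·2)/6³ = 40/3 kN
  M_B = -Pa²b/L² = -18·4²·2/6² = -16 kN·m
Load 4 — point force P=11 kN at a=3 m (b=L-a=3):
  R_A = Pb²(3a+b)/L³ = 11·3²·(3·3+3)/6³ = 11/2 kN
  M_A = Pab²/L² = 11·3·3²/6² = 33/4 kN·m
  R_B = Pa²(a+3b)/L³ = 11·3²·(3+3·3)/6³ = 11/2 kN
  M_B = -Pa²b/L² = -11·3²·3/6² = -33/4 kN·m
Superposition: R_A = 1199/48 kN, M_A = 527/16 kN·m, R_B = 2353/48 kN, M_B = -785/16 kN·m

R_A = 1199/48 kN, M_A = 527/16 kN·m, R_B = 2353/48 kN, M_B = -785/16 kN·m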